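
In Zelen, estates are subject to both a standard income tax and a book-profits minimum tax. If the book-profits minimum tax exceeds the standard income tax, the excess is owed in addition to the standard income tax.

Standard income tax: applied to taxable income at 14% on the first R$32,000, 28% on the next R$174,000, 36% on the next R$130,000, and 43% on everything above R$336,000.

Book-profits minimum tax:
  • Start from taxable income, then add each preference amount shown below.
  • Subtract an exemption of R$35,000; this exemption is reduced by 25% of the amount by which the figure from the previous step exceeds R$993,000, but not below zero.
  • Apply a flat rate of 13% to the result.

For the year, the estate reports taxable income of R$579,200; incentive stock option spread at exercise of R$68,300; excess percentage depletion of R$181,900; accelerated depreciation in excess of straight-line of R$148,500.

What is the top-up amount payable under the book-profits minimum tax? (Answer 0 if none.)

Standard income tax:
  R$32,000 × 14% = R$4,480
  R$174,000 × 28% = R$48,720
  R$130,000 × 36% = R$46,800
  R$243,200 × 43% = R$104,576
  → R$204,576

Book-profits minimum tax:
  Adjusted income: R$579,200 + R$68,300 + R$181,900 + R$148,500 = R$977,900
  Exemption: R$977,900 ≤ R$993,000, so full R$35,000 applies
  Base: R$977,900 − R$35,000 = R$942,900
  R$942,900 × 13% = R$122,577

R$122,577 ≤ R$204,576, so no add-on is due.

R$0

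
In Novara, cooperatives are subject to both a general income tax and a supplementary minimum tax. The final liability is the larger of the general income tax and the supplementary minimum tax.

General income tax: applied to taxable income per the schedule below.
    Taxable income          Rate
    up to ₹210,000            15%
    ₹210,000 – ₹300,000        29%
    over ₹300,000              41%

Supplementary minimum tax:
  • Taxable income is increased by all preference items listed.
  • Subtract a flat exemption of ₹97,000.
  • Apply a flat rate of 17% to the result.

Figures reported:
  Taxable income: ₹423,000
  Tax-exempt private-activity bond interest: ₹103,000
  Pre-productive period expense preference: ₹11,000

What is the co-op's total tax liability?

₹108,030

General income tax:
  ₹210,000 × 15% = ₹31,500
  ₹90,000 × 29% = ₹26,100
  ₹123,000 × 41% = ₹50,430
  → ₹108,030

Supplementary minimum tax:
  Adjusted income: ₹423,000 + ₹103,000 + ₹11,000 = ₹537,000
  Less exemption ₹97,000 → base ₹440,000
  ₹440,000 × 17% = ₹74,800

₹108,030 > ₹74,800, so the general income tax governs.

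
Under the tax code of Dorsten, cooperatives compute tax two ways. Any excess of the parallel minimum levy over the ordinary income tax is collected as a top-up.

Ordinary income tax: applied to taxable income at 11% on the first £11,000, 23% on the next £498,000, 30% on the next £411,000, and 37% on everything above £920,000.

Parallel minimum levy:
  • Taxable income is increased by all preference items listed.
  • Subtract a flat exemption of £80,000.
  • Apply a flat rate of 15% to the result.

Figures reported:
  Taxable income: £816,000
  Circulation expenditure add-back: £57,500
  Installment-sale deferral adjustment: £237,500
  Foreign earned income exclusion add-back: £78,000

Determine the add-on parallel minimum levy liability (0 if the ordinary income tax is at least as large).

Ordinary income tax:
  £11,000 × 11% = £1,210
  £498,000 × 23% = £114,540
  £307,000 × 30% = £92,100
  → £207,850

Parallel minimum levy:
  Adjusted income: £816,000 + £57,500 + £237,500 + £78,000 = £1,189,000
  Less exemption £80,000 → base £1,109,000
  £1,109,000 × 15% = £166,350

£166,350 ≤ £207,850, so no add-on is due.

£0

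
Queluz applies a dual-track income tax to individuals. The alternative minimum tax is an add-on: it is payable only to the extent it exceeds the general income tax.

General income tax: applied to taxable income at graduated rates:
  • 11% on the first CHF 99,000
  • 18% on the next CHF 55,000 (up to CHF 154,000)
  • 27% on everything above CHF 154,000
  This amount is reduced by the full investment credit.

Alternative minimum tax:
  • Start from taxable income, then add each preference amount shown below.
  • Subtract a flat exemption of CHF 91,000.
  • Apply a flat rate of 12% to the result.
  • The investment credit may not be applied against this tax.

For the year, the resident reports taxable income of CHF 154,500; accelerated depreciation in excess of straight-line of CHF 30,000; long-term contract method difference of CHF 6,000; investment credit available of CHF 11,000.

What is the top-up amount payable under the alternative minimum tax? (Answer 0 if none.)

Alternative minimum tax:
  Adjusted income: CHF 154,500 + CHF 30,000 + CHF 6,000 = CHF 190,500
  Less exemption CHF 91,000 → base CHF 99,500
  CHF 99,500 × 12% = CHF 11,940

General income tax:
  CHF 99,000 × 11% = CHF 10,890
  CHF 55,000 × 18% = CHF 9,900
  CHF 500 × 27% = CHF 135
  → CHF 20,925
  Less investment credit CHF 11,000 → CHF 9,925

Excess of alternative minimum tax over general income tax: CHF 11,940 − CHF 9,925 = CHF 2,015.

CHF 2,015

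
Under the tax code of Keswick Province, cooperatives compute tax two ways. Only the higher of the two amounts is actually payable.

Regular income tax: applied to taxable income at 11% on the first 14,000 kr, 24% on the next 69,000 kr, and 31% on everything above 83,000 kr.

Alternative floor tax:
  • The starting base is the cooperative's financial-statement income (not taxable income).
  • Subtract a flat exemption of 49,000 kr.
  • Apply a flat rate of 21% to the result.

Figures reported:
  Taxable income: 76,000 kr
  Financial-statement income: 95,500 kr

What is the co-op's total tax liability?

16,420 kr

Regular income tax:
  14,000 kr × 11% = 1,540 kr
  62,000 kr × 24% = 14,880 kr
  → 16,420 kr

Alternative floor tax:
  Base (financial-statement income): 95,500 kr
  Less exemption 49,000 kr → base 46,500 kr
  46,500 kr × 21% = 9,765 kr

16,420 kr > 9,765 kr, so the regular income tax governs.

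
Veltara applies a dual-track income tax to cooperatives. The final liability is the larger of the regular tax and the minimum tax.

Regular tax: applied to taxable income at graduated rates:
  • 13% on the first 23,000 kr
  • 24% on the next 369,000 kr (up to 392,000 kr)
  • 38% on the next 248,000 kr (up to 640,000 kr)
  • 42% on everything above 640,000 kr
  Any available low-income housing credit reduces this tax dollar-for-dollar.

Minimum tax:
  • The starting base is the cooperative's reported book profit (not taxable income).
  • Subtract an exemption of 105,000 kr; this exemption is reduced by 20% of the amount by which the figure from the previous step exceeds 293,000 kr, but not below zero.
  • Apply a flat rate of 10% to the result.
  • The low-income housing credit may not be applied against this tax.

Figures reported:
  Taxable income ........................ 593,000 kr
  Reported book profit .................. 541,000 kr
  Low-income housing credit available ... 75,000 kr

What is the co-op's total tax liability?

Regular tax:
  23,000 kr × 13% = 2,990 kr
  369,000 kr × 24% = 88,560 kr
  201,000 kr × 38% = 76,380 kr
  → 167,930 kr
  Less low-income housing credit 75,000 kr → 92,930 kr

Minimum tax:
  Base (reported book profit): 541,000 kr
  Exemption: 105,000 kr − 20% × (541,000 kr − 293,000 kr) = 105,000 kr − 49,600 kr = 55,400 kr
  Base: 541,000 kr − 55,400 kr = 485,600 kr
  485,600 kr × 10% = 48,560 kr

92,930 kr > 48,560 kr, so the regular tax governs.

92,930 kr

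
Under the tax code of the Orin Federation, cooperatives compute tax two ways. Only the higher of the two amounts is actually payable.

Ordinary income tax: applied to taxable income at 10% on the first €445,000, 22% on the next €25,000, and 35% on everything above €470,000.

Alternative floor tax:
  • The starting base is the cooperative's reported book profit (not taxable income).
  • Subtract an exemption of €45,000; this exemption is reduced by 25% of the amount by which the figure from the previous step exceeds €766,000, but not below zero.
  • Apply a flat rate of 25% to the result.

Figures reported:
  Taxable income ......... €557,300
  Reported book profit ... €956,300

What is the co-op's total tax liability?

Ordinary income tax:
  €445,000 × 10% = €44,500
  €25,000 × 22% = €5,500
  €87,300 × 35% = €30,555
  → €80,555

Alternative floor tax:
  Base (reported book profit): €956,300
  Exemption: 25% × (€956,300 − €766,000) = €47,575 ≥ €45,000, so the exemption is fully phased out
  Base: €956,300 − €0 = €956,300
  €956,300 × 25% = €239,075

€239,075 > €80,555, so the alternative floor tax is the binding amount.

€239,075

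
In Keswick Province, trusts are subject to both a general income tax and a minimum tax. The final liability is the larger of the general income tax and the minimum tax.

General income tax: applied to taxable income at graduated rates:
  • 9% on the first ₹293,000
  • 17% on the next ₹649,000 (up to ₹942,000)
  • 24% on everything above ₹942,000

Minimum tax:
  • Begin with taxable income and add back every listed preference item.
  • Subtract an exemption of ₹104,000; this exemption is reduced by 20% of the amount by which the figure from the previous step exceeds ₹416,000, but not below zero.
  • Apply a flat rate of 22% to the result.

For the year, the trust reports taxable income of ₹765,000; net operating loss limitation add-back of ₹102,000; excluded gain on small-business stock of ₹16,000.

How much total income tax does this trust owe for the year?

General income tax:
  ₹293,000 × 9% = ₹26,370
  ₹472,000 × 17% = ₹80,240
  → ₹106,610

Minimum tax:
  Adjusted income: ₹765,000 + ₹102,000 + ₹16,000 = ₹883,000
  Exemption: ₹104,000 − 20% × (₹883,000 − ₹416,000) = ₹104,000 − ₹93,400 = ₹10,600
  Base: ₹883,000 − ₹10,600 = ₹872,400
  ₹872,400 × 22% = ₹191,928

₹191,928 > ₹106,610, so the minimum tax is the binding amount.

₹191,928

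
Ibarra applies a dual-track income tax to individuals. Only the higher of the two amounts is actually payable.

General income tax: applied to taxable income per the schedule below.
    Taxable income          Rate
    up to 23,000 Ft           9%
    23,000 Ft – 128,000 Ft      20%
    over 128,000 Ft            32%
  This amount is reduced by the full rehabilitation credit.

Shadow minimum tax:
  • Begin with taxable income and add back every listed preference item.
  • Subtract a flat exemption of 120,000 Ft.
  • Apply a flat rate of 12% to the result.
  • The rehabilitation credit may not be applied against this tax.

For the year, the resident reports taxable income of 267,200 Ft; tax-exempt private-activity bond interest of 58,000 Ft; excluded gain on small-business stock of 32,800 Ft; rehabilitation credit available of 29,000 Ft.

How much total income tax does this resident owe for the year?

Shadow minimum tax:
  Adjusted income: 267,200 Ft + 58,000 Ft + 32,800 Ft = 358,000 Ft
  Less exemption 120,000 Ft → base 238,000 Ft
  238,000 Ft × 12% = 28,560 Ft

General income tax:
  23,000 Ft × 9% = 2,070 Ft
  105,000 Ft × 20% = 21,000 Ft
  139,200 Ft × 32% = 44,544 Ft
  → 67,614 Ft
  Less rehabilitation credit 29,000 Ft → 38,614 Ft

38,614 Ft > 28,560 Ft, so the general income tax governs.

38,614 Ft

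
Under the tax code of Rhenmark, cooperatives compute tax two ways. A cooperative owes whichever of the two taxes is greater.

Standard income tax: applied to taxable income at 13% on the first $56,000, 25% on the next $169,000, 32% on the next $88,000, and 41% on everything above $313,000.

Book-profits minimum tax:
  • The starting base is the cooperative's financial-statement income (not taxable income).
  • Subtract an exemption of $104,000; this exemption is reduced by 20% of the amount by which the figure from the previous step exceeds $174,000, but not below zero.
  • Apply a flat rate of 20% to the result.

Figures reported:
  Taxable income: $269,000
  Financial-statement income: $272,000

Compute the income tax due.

$63,610

Standard income tax:
  $56,000 × 13% = $7,280
  $169,000 × 25% = $42,250
  $44,000 × 32% = $14,080
  → $63,610

Book-profits minimum tax:
  Base (financial-statement income): $272,000
  Exemption: $104,000 − 20% × ($272,000 − $174,000) = $104,000 − $19,600 = $84,400
  Base: $272,000 − $84,400 = $187,600
  $187,600 × 20% = $37,520

$63,610 > $37,520, so the standard income tax governs.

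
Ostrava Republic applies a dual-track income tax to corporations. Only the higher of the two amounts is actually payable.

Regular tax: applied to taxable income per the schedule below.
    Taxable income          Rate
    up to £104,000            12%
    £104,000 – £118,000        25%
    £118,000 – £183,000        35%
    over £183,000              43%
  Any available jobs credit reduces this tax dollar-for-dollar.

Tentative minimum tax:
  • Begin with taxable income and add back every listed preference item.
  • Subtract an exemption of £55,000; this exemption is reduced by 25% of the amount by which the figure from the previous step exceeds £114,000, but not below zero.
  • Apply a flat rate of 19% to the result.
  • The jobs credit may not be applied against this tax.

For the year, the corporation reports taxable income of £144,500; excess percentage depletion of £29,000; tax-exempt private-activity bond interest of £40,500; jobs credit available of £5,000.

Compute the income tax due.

£34,960

Tentative minimum tax:
  Adjusted income: £144,500 + £29,000 + £40,500 = £214,000
  Exemption: £55,000 − 25% × (£214,000 − £114,000) = £55,000 − £25,000 = £30,000
  Base: £214,000 − £30,000 = £184,000
  £184,000 × 19% = £34,960

Regular tax:
  £104,000 × 12% = £12,480
  £14,000 × 25% = £3,500
  £26,500 × 35% = £9,275
  → £25,255
  Less jobs credit £5,000 → £20,255

£34,960 > £20,255, so the tentative minimum tax is the binding amount.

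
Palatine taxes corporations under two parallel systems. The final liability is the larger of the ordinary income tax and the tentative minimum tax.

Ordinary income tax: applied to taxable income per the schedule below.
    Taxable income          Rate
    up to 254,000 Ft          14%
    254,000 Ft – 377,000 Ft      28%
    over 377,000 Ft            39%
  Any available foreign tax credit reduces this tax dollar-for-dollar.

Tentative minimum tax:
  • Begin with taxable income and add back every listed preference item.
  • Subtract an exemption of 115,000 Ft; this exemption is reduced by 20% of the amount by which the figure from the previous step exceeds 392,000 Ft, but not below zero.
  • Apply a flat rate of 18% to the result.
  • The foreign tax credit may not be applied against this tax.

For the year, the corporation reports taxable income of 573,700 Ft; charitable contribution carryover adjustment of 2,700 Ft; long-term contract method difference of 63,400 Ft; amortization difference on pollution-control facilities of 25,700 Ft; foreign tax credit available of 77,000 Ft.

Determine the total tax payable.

108,936 Ft

Ordinary income tax:
  254,000 Ft × 14% = 35,560 Ft
  123,000 Ft × 28% = 34,440 Ft
  196,700 Ft × 39% = 76,713 Ft
  → 146,713 Ft
  Less foreign tax credit 77,000 Ft → 69,713 Ft

Tentative minimum tax:
  Adjusted income: 573,700 Ft + 2,700 Ft + 63,400 Ft + 25,700 Ft = 665,500 Ft
  Exemption: 115,000 Ft − 20% × (665,500 Ft − 392,000 Ft) = 115,000 Ft − 54,700 Ft = 60,300 Ft
  Base: 665,500 Ft − 60,300 Ft = 605,200 Ft
  605,200 Ft × 18% = 108,936 Ft

108,936 Ft > 69,713 Ft, so the tentative minimum tax is the binding amount.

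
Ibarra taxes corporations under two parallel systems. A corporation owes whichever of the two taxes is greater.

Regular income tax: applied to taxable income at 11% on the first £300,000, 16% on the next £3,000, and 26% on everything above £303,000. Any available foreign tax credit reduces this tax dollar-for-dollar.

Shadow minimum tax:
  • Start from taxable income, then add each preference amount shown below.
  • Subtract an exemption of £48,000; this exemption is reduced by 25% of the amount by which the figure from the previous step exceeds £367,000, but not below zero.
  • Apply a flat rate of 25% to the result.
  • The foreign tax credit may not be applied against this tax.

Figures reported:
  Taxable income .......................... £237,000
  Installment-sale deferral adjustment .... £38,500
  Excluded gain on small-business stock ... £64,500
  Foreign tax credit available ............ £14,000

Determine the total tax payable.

Regular income tax:
  £237,000 × 11% = £26,070
  Less foreign tax credit £14,000 → £12,070

Shadow minimum tax:
  Adjusted income: £237,000 + £38,500 + £64,500 = £340,000
  Exemption: £340,000 ≤ £367,000, so full £48,000 applies
  Base: £340,000 − £48,000 = £292,000
  £292,000 × 25% = £73,000

£73,000 > £12,070, so the shadow minimum tax is the binding amount.

£73,000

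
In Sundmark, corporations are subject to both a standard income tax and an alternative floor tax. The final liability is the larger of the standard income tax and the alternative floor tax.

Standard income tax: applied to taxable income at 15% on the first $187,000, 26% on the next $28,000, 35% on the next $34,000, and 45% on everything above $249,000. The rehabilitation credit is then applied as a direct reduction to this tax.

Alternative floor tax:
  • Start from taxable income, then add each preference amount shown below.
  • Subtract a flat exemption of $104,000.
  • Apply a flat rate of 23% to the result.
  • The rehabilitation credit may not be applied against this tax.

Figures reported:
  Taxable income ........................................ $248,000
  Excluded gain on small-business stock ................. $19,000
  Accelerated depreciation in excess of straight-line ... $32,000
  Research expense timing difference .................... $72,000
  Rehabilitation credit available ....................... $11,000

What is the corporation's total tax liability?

$61,410

Standard income tax:
  $187,000 × 15% = $28,050
  $28,000 × 26% = $7,280
  $33,000 × 35% = $11,550
  → $46,880
  Less rehabilitation credit $11,000 → $35,880

Alternative floor tax:
  Adjusted income: $248,000 + $19,000 + $32,000 + $72,000 = $371,000
  Less exemption $104,000 → base $267,000
  $267,000 × 23% = $61,410

$61,410 > $35,880, so the alternative floor tax is the binding amount.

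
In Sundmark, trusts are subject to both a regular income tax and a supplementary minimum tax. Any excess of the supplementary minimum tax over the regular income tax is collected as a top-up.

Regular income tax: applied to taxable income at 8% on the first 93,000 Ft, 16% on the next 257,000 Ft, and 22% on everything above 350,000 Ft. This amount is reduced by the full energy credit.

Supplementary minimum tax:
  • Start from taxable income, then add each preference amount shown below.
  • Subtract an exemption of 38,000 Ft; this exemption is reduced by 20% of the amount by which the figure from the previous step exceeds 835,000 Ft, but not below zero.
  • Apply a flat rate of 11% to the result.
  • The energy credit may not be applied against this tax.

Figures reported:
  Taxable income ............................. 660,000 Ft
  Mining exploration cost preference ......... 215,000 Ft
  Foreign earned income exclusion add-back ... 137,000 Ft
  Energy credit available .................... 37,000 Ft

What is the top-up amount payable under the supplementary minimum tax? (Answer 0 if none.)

31,274 Ft

Supplementary minimum tax:
  Adjusted income: 660,000 Ft + 215,000 Ft + 137,000 Ft = 1,012,000 Ft
  Exemption: 38,000 Ft − 20% × (1,012,000 Ft − 835,000 Ft) = 38,000 Ft − 35,400 Ft = 2,600 Ft
  Base: 1,012,000 Ft − 2,600 Ft = 1,009,400 Ft
  1,009,400 Ft × 11% = 111,034 Ft

Regular income tax:
  93,000 Ft × 8% = 7,440 Ft
  257,000 Ft × 16% = 41,120 Ft
  310,000 Ft × 22% = 68,200 Ft
  → 116,760 Ft
  Less energy credit 37,000 Ft → 79,760 Ft

Excess of supplementary minimum tax over regular income tax: 111,034 Ft − 79,760 Ft = 31,274 Ft.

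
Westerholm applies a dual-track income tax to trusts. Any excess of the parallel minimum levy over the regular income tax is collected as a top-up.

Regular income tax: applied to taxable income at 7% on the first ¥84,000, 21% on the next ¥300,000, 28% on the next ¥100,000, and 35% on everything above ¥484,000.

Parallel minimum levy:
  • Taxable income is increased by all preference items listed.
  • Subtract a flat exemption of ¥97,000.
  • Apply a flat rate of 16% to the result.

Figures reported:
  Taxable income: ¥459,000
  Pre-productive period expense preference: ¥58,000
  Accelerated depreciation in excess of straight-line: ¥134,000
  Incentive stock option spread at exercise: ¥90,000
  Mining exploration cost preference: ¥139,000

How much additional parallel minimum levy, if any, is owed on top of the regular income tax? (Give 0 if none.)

¥35,400

Parallel minimum levy:
  Adjusted income: ¥459,000 + ¥58,000 + ¥134,000 + ¥90,000 + ¥139,000 = ¥880,000
  Less exemption ¥97,000 → base ¥783,000
  ¥783,000 × 16% = ¥125,280

Regular income tax:
  ¥84,000 × 7% = ¥5,880
  ¥300,000 × 21% = ¥63,000
  ¥75,000 × 28% = ¥21,000
  → ¥89,880

Excess of parallel minimum levy over regular income tax: ¥125,280 − ¥89,880 = ¥35,400.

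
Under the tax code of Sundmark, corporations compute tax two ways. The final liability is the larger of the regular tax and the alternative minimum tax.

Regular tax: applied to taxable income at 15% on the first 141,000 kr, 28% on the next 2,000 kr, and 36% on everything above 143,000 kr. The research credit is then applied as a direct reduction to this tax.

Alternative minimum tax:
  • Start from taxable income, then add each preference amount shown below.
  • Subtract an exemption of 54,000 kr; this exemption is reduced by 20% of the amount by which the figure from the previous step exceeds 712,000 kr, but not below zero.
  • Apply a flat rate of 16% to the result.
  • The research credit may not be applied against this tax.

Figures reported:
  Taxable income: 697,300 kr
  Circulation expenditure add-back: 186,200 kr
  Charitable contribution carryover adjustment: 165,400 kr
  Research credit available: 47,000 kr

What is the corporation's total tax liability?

174,258 kr

Regular tax:
  141,000 kr × 15% = 21,150 kr
  2,000 kr × 28% = 560 kr
  554,300 kr × 36% = 199,548 kr
  → 221,258 kr
  Less research credit 47,000 kr → 174,258 kr

Alternative minimum tax:
  Adjusted income: 697,300 kr + 186,200 kr + 165,400 kr = 1,048,900 kr
  Exemption: 20% × (1,048,900 kr − 712,000 kr) = 67,380 kr ≥ 54,000 kr, so the exemption is fully phased out
  Base: 1,048,900 kr − 0 kr = 1,048,900 kr
  1,048,900 kr × 16% = 167,824 kr

174,258 kr > 167,824 kr, so the regular tax governs.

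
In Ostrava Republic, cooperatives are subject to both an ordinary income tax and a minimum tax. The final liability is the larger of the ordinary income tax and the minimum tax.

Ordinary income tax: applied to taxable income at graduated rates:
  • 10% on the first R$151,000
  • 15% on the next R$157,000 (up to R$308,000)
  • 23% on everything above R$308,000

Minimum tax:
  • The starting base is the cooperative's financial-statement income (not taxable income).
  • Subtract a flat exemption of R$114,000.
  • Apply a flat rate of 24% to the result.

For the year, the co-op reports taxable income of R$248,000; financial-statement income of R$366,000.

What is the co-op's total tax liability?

Ordinary income tax:
  R$151,000 × 10% = R$15,100
  R$97,000 × 15% = R$14,550
  → R$29,650

Minimum tax:
  Base (financial-statement income): R$366,000
  Less exemption R$114,000 → base R$252,000
  R$252,000 × 24% = R$60,480

R$60,480 > R$29,650, so the minimum tax is the binding amount.

R$60,480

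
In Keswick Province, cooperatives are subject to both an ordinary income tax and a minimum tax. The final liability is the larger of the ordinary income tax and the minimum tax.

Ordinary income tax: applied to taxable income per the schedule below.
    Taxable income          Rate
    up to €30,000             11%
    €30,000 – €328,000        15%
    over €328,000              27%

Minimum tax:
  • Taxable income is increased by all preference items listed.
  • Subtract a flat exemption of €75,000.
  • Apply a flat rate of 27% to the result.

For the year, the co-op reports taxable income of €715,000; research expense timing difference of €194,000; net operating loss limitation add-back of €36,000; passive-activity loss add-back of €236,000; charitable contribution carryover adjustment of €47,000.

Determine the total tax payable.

€311,310

Ordinary income tax:
  €30,000 × 11% = €3,300
  €298,000 × 15% = €44,700
  €387,000 × 27% = €104,490
  → €152,490

Minimum tax:
  Adjusted income: €715,000 + €194,000 + €36,000 + €236,000 + €47,000 = €1,228,000
  Less exemption €75,000 → base €1,153,000
  €1,153,000 × 27% = €311,310

€311,310 > €152,490, so the minimum tax is the binding amount.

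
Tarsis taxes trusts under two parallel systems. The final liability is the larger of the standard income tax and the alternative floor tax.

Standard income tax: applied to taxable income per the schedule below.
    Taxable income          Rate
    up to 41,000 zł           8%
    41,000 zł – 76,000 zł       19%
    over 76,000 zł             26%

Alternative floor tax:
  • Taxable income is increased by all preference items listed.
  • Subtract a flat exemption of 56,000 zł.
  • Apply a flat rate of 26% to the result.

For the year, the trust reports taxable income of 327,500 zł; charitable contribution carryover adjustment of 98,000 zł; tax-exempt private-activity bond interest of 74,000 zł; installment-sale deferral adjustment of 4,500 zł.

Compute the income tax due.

Standard income tax:
  41,000 zł × 8% = 3,280 zł
  35,000 zł × 19% = 6,650 zł
  251,500 zł × 26% = 65,390 zł
  → 75,320 zł

Alternative floor tax:
  Adjusted income: 327,500 zł + 98,000 zł + 74,000 zł + 4,500 zł = 504,000 zł
  Less exemption 56,000 zł → base 448,000 zł
  448,000 zł × 26% = 116,480 zł

116,480 zł > 75,320 zł, so the alternative floor tax is the binding amount.

116,480 zł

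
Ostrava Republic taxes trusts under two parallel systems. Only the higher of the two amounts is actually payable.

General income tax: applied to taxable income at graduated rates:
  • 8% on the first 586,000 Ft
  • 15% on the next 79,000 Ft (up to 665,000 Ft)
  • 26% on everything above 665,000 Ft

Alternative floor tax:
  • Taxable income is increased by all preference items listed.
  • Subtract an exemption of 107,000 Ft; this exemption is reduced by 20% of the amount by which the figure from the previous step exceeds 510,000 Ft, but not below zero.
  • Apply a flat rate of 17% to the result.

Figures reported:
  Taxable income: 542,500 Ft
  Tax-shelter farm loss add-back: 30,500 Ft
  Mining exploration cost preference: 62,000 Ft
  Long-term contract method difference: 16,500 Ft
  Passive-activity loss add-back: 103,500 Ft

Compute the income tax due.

118,490 Ft

General income tax:
  542,500 Ft × 8% = 43,400 Ft

Alternative floor tax:
  Adjusted income: 542,500 Ft + 30,500 Ft + 62,000 Ft + 16,500 Ft + 103,500 Ft = 755,000 Ft
  Exemption: 107,000 Ft − 20% × (755,000 Ft − 510,000 Ft) = 107,000 Ft − 49,000 Ft = 58,000 Ft
  Base: 755,000 Ft − 58,000 Ft = 697,000 Ft
  697,000 Ft × 17% = 118,490 Ft

118,490 Ft > 43,400 Ft, so the alternative floor tax is the binding amount.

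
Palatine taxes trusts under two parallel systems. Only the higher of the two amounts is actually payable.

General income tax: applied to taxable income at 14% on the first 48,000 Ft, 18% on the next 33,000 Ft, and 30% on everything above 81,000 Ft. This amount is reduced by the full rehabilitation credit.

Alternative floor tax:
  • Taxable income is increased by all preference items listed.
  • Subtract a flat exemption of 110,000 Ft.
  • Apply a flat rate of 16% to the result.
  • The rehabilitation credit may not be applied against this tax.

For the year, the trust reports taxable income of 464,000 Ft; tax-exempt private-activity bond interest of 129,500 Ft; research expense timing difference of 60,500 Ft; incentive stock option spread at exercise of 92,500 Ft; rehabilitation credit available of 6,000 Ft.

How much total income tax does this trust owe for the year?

121,560 Ft

Alternative floor tax:
  Adjusted income: 464,000 Ft + 129,500 Ft + 60,500 Ft + 92,500 Ft = 746,500 Ft
  Less exemption 110,000 Ft → base 636,500 Ft
  636,500 Ft × 16% = 101,840 Ft

General income tax:
  48,000 Ft × 14% = 6,720 Ft
  33,000 Ft × 18% = 5,940 Ft
  383,000 Ft × 30% = 114,900 Ft
  → 127,560 Ft
  Less rehabilitation credit 6,000 Ft → 121,560 Ft

121,560 Ft > 101,840 Ft, so the general income tax governs.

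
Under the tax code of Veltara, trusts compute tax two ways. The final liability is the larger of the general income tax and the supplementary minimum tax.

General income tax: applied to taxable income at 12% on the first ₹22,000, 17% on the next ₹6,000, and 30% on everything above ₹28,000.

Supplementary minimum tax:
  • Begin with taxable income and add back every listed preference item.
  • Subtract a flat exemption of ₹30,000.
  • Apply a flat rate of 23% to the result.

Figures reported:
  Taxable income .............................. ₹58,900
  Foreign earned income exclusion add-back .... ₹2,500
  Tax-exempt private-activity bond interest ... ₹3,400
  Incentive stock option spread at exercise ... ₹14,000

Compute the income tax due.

Supplementary minimum tax:
  Adjusted income: ₹58,900 + ₹2,500 + ₹3,400 + ₹14,000 = ₹78,800
  Less exemption ₹30,000 → base ₹48,800
  ₹48,800 × 23% = ₹11,224

General income tax:
  ₹22,000 × 12% = ₹2,640
  ₹6,000 × 17% = ₹1,020
  ₹30,900 × 30% = ₹9,270
  → ₹12,930

₹12,930 > ₹11,224, so the general income tax governs.

₹12,930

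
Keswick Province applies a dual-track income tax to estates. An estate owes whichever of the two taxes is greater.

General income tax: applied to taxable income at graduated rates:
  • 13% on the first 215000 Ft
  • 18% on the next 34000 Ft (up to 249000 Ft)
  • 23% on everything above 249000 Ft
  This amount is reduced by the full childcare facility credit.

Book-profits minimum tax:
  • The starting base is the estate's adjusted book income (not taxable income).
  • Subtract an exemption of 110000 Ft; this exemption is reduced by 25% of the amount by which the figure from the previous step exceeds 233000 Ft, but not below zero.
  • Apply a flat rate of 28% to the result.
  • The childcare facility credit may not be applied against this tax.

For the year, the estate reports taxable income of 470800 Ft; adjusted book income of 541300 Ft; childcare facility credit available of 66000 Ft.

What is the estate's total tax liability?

142345 Ft

Book-profits minimum tax:
  Base (adjusted book income): 541300 Ft
  Exemption: 110000 Ft − 25% × (541300 Ft − 233000 Ft) = 110000 Ft − 77075 Ft = 32925 Ft
  Base: 541300 Ft − 32925 Ft = 508375 Ft
  508375 Ft × 28% = 142345 Ft

General income tax:
  215000 Ft × 13% = 27950 Ft
  34000 Ft × 18% = 6120 Ft
  221800 Ft × 23% = 51014 Ft
  → 85084 Ft
  Less childcare facility credit 66000 Ft → 19084 Ft

142345 Ft > 19084 Ft, so the book-profits minimum tax is the binding amount.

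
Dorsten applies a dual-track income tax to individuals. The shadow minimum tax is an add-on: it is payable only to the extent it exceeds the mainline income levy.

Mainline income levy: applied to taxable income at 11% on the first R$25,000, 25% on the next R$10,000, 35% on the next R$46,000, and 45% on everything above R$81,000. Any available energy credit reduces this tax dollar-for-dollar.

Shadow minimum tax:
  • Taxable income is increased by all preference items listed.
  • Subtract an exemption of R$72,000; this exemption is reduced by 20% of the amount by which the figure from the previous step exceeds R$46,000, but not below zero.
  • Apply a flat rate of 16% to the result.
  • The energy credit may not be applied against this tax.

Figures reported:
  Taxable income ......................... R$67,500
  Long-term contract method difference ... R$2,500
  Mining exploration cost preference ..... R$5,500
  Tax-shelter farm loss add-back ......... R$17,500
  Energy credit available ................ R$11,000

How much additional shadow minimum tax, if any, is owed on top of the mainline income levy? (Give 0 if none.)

Shadow minimum tax:
  Adjusted income: R$67,500 + R$2,500 + R$5,500 + R$17,500 = R$93,000
  Exemption: R$72,000 − 20% × (R$93,000 − R$46,000) = R$72,000 − R$9,400 = R$62,600
  Base: R$93,000 − R$62,600 = R$30,400
  R$30,400 × 16% = R$4,864

Mainline income levy:
  R$25,000 × 11% = R$2,750
  R$10,000 × 25% = R$2,500
  R$32,500 × 35% = R$11,375
  → R$16,625
  Less energy credit R$11,000 → R$5,625

R$4,864 ≤ R$5,625, so no add-on is due.

R$0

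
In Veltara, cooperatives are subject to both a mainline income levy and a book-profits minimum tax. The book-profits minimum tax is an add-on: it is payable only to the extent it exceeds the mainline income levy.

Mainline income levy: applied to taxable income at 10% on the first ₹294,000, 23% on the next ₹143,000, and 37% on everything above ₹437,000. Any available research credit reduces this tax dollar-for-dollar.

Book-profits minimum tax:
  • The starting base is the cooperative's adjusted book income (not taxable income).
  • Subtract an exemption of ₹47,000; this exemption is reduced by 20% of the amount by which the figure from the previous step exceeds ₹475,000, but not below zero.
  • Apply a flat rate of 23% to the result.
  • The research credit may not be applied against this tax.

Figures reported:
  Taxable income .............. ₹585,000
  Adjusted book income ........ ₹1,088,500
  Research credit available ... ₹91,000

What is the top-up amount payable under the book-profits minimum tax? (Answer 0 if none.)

Book-profits minimum tax:
  Base (adjusted book income): ₹1,088,500
  Exemption: 20% × (₹1,088,500 − ₹475,000) = ₹122,700 ≥ ₹47,000, so the exemption is fully phased out
  Base: ₹1,088,500 − ₹0 = ₹1,088,500
  ₹1,088,500 × 23% = ₹250,355

Mainline income levy:
  ₹294,000 × 10% = ₹29,400
  ₹143,000 × 23% = ₹32,890
  ₹148,000 × 37% = ₹54,760
  → ₹117,050
  Less research credit ₹91,000 → ₹26,050

Excess of book-profits minimum tax over mainline income levy: ₹250,355 − ₹26,050 = ₹224,305.

₹224,305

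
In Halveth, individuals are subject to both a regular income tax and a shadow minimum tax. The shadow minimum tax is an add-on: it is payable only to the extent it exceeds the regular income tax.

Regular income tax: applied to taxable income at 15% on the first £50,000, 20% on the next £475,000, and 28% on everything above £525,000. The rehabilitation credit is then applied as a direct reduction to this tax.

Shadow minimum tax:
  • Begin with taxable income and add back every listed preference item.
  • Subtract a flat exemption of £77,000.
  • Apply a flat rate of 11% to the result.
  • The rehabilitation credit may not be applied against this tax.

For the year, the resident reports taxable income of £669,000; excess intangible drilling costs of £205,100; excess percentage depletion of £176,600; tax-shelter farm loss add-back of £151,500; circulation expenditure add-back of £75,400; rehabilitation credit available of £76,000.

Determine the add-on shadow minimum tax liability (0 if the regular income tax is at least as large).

Regular income tax:
  £50,000 × 15% = £7,500
  £475,000 × 20% = £95,000
  £144,000 × 28% = £40,320
  → £142,820
  Less rehabilitation credit £76,000 → £66,820

Shadow minimum tax:
  Adjusted income: £669,000 + £205,100 + £176,600 + £151,500 + £75,400 = £1,277,600
  Less exemption £77,000 → base £1,200,600
  £1,200,600 × 11% = £132,066

Excess of shadow minimum tax over regular income tax: £132,066 − £66,820 = £65,246.

£65,246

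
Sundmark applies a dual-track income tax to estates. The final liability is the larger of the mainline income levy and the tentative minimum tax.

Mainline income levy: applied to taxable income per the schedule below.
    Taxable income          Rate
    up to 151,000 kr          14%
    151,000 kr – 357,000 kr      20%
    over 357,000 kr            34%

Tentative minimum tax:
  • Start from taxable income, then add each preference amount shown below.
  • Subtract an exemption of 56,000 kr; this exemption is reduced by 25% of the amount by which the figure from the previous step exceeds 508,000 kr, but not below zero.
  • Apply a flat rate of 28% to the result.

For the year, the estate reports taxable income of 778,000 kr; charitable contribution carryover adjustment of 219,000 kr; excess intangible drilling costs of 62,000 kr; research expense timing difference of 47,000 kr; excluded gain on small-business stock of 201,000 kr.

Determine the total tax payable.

Mainline income levy:
  151,000 kr × 14% = 21,140 kr
  206,000 kr × 20% = 41,200 kr
  421,000 kr × 34% = 143,140 kr
  → 205,480 kr

Tentative minimum tax:
  Adjusted income: 778,000 kr + 219,000 kr + 62,000 kr + 47,000 kr + 201,000 kr = 1,307,000 kr
  Exemption: 25% × (1,307,000 kr − 508,000 kr) = 199,750 kr ≥ 56,000 kr, so the exemption is fully phased out
  Base: 1,307,000 kr − 0 kr = 1,307,000 kr
  1,307,000 kr × 28% = 365,960 kr

365,960 kr > 205,480 kr, so the tentative minimum tax is the binding amount.

365,960 kr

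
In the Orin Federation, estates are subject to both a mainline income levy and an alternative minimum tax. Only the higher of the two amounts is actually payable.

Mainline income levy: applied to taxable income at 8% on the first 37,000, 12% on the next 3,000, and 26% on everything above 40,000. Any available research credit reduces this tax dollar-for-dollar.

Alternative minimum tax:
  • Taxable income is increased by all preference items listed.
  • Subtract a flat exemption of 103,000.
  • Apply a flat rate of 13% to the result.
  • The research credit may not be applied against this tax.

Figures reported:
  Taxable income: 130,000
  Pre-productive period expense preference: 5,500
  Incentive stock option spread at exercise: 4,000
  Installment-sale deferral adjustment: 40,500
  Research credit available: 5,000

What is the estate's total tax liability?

21,720

Alternative minimum tax:
  Adjusted income: 130,000 + 5,500 + 4,000 + 40,500 = 180,000
  Less exemption 103,000 → base 77,000
  77,000 × 13% = 10,010

Mainline income levy:
  37,000 × 8% = 2,960
  3,000 × 12% = 360
  90,000 × 26% = 23,400
  → 26,720
  Less research credit 5,000 → 21,720

21,720 > 10,010, so the mainline income levy governs.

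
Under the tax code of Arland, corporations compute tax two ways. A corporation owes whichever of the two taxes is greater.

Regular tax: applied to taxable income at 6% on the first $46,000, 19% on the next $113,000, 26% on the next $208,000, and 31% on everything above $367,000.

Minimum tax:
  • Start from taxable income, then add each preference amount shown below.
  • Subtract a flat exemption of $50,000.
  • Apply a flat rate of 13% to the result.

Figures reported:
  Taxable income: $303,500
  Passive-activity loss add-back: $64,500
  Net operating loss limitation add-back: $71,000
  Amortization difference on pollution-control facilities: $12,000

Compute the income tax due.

$61,800

Minimum tax:
  Adjusted income: $303,500 + $64,500 + $71,000 + $12,000 = $451,000
  Less exemption $50,000 → base $401,000
  $401,000 × 13% = $52,130

Regular tax:
  $46,000 × 6% = $2,760
  $113,000 × 19% = $21,470
  $144,500 × 26% = $37,570
  → $61,800

$61,800 > $52,130, so the regular tax governs.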